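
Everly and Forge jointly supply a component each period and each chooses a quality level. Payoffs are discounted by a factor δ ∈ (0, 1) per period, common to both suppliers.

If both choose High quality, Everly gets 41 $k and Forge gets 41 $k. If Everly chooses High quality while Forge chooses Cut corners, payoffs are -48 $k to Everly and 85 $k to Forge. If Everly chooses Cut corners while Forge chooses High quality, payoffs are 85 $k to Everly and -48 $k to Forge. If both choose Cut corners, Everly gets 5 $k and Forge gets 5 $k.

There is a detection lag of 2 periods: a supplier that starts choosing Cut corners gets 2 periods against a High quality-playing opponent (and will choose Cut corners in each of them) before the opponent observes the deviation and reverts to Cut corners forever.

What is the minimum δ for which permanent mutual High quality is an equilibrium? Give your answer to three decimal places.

0.742

Deviating for the 2 undetected periods gains 85−41 = 44 per period over cooperation, then loses 41−5 = 36 per period forever once punishment starts.
Gain: 44(1 + δ + … + δ^1); loss: 36·δ^2/(1−δ).
No profitable deviation ⇔ 44(1−δ^2) ≤ 36·δ^2, i.e. δ^2 ≥ 44/(44+36) = 11/20.
Hence δ ≥ (11/20)^(1/2) ≈ 0.742.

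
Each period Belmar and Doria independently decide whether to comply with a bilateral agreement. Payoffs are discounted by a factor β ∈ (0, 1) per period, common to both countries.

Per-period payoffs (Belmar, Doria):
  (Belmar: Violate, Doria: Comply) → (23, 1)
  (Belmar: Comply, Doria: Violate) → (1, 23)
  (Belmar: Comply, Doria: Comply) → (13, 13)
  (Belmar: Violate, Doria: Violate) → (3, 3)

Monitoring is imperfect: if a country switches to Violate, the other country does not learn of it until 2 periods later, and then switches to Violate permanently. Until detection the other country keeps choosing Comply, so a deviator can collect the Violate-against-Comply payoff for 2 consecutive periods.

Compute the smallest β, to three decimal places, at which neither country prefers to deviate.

The best deviation is to choose Violate for all 2 undetected periods, earning 23 each, then 3 forever once detected.
Deviation value: 23(1−β^2)/(1−β) + 3β^2/(1−β); cooperation value: 13/(1−β).
IC: 13 ≥ 23(1−β^2) + 3β^2 = 23 − 20β^2.
So β^2 ≥ 10/20 = 1/2, giving β ≥ (1/2)^(1/2) ≈ 0.707.

0.707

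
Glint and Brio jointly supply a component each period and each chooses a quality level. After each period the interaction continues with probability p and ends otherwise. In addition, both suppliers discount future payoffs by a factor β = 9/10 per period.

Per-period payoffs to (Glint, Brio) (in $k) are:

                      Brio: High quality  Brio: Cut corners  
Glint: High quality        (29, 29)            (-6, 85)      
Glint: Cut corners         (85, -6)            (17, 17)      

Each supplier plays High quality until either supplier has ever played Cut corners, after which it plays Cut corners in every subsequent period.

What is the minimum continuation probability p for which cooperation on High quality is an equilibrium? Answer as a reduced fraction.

With continuation probability p and discount β, the effective per-period discount factor is βp.
Grim-trigger IC: βp ≥ (85−29)/(85−17) = 14/17.
So p ≥ (14/17)/(9/10) = 140/153.

140/153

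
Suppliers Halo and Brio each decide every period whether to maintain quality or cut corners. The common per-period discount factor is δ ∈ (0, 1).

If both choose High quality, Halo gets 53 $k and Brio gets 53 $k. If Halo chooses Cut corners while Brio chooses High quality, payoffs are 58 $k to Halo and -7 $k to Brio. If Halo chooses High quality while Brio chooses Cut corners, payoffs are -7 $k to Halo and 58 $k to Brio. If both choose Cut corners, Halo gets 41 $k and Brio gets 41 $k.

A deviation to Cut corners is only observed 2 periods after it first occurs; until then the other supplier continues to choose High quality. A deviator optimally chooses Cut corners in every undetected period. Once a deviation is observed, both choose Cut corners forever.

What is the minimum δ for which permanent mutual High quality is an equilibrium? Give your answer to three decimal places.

Deviating for the 2 undetected periods gains 58−53 = 5 per period over cooperation, then loses 53−41 = 12 per period forever once punishment starts.
Gain: 5(1 + δ + … + δ^1); loss: 12·δ^2/(1−δ).
No profitable deviation ⇔ 5(1−δ^2) ≤ 12·δ^2, i.e. δ^2 ≥ 5/(5+12) = 5/17.
Hence δ ≥ (5/17)^(1/2) ≈ 0.542.

0.542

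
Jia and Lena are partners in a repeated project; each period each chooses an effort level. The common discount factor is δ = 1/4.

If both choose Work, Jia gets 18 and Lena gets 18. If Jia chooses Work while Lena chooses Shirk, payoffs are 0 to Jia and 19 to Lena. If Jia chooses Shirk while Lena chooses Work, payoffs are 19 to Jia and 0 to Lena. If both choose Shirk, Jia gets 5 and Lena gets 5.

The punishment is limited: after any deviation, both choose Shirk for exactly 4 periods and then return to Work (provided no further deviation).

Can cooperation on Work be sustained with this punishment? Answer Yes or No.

Yes

Comparing payoff streams over the 5 periods until play realigns: cooperate → 18(1+δ+…+δ^4); deviate → 19 + 5(δ+…+δ^4).
Cooperation is sustained iff (18−5)(δ+…+δ^4) ≥ 19−18.
δ+…+δ^4 = 1/4·(1−(1/4)^4)/(1−1/4) = 0.3320, and (19−18)/(18−5) = 0.0769.
0.3320 ≥ 0.0769, so cooperation is sustainable.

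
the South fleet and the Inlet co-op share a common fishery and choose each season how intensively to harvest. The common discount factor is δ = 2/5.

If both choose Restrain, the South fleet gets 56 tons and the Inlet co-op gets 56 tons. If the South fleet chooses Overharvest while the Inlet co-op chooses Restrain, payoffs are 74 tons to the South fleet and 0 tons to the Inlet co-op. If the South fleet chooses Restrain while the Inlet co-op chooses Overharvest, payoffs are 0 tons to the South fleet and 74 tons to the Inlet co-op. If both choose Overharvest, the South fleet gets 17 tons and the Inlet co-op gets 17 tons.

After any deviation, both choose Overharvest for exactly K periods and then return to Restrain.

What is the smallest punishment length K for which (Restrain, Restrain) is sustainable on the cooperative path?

2

IC: δ(1−δ^K)/(1−δ) ≥ (74−56)/(56−17) = 6/13.
With δ = 2/5: need 1 − δ^K ≥ 6/13·(1−2/5)/(2/5), i.e. δ^K ≤ 0.3077.
Since (2/5)^1 = 0.4000 and (2/5)^2 = 0.1600, the smallest such K is 2.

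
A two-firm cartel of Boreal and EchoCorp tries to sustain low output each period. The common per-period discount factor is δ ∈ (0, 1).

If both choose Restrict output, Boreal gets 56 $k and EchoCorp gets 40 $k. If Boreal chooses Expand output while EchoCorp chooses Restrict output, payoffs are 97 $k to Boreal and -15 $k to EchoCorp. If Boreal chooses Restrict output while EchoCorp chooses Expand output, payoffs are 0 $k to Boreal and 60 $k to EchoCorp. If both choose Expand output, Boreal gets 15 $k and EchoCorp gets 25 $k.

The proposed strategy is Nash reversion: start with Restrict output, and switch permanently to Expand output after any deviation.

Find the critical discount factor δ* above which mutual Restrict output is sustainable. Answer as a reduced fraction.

For Boreal: deviation gain 97−56 = 41, per-period punishment loss 56−15 = 41. IC gives δ ≥ 41/82 = 1/2.
For EchoCorp: gain 20, loss 15 per period, so δ ≥ 20/35 = 4/7.
The tighter constraint is EchoCorp's, so cooperation needs δ ≥ 4/7.

4/7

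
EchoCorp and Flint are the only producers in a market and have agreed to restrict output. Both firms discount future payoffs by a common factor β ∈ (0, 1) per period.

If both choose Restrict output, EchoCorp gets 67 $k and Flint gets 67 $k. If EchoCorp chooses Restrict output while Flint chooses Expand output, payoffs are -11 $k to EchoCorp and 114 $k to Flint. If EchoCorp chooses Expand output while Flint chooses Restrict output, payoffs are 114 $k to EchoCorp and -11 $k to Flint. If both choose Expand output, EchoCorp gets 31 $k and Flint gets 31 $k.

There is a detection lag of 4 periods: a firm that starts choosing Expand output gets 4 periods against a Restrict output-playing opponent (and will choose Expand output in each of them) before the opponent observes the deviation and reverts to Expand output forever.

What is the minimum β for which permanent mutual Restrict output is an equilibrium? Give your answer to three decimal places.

Deviating for the 4 undetected periods gains 114−67 = 47 per period over cooperation, then loses 67−31 = 36 per period forever once punishment starts.
Gain: 47(1 + β + … + β^3); loss: 36·β^4/(1−β).
No profitable deviation ⇔ 47(1−β^4) ≤ 36·β^4, i.e. β^4 ≥ 47/(47+36) = 47/83.
Hence β ≥ (47/83)^(1/4) ≈ 0.867.

0.867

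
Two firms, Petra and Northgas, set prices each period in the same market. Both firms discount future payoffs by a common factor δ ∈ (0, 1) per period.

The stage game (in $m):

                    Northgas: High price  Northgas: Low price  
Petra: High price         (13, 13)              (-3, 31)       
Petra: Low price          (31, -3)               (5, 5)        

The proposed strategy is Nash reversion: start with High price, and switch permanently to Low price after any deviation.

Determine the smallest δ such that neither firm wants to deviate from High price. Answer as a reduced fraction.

Cooperation forever yields 13 each period: 13/(1−δ).
Deviating yields 31 once, then 5 forever: 31 + 5δ/(1−δ).
No profitable deviation requires 13/(1−δ) ≥ 31 + 5δ/(1−δ).
Multiplying by (1−δ): 13 ≥ 31(1−δ) + 5δ = 31 − 26δ.
So 26δ ≥ 18, i.e. δ ≥ 18/26 = 9/13.

9/13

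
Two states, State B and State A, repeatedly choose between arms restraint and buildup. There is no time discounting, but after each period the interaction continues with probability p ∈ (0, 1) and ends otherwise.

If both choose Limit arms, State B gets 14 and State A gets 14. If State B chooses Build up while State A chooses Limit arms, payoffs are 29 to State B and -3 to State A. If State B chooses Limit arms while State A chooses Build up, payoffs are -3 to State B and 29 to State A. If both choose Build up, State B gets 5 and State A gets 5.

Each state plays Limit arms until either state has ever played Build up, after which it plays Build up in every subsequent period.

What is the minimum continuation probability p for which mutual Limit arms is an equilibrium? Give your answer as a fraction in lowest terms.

5/8

Expected cooperation value is 14 + p·14 + p²·14 + … = 14/(1−p); deviation gives 29 + p·5/(1−p).
14 ≥ 29(1−p) + 5p ⇒ 24p ≥ 15 ⇒ p ≥ 15/24 = 5/8.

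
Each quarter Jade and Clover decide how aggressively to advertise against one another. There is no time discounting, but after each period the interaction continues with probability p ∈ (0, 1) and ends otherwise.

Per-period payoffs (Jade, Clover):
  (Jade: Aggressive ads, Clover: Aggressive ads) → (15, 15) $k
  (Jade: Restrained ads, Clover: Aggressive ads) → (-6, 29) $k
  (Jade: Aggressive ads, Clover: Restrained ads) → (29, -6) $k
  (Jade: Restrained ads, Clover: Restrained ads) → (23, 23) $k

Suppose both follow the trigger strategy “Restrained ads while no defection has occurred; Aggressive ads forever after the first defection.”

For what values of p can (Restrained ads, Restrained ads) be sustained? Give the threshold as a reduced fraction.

3/7

With no time discounting, the continuation probability p plays the role of the discount factor.
Grim-trigger IC: 23/(1−p) ≥ 29 + 15p/(1−p) ⇒ p ≥ (29−23)/(29−15) = 3/7.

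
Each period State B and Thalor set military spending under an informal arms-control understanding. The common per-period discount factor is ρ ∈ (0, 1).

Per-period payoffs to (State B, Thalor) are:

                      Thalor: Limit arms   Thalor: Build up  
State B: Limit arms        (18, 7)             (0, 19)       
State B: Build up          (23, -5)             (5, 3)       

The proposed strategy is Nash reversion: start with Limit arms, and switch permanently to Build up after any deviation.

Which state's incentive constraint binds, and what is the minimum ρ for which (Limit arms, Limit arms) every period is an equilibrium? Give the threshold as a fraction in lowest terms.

State B's threshold: (23−18)/(23−5) = 5/18.
Thalor's threshold: (19−7)/(19−3) = 3/4.
5/18 < 3/4, so Thalor binds and ρ* = 3/4.

Thalor; ρ ≥ 3/4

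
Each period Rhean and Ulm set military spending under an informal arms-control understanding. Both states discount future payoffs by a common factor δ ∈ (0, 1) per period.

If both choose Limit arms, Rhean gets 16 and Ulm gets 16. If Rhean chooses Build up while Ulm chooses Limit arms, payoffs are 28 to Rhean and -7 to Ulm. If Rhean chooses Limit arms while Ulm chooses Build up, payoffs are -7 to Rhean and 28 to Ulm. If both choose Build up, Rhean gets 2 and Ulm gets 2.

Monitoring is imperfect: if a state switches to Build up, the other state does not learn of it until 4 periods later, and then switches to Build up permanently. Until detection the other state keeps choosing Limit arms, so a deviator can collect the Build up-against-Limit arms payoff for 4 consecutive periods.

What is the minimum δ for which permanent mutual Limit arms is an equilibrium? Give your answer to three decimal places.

0.824

A deviator earns 28 for 4 periods, then 2 forever; cooperating earns 16 forever. Multiplying the IC by (1−δ):
16 ≥ 28(1−δ^4) + 2δ^4, so 26·δ^4 ≥ 12 and δ^4 ≥ 6/13.
δ ≥ (6/13)^(1/4) ≈ 0.824.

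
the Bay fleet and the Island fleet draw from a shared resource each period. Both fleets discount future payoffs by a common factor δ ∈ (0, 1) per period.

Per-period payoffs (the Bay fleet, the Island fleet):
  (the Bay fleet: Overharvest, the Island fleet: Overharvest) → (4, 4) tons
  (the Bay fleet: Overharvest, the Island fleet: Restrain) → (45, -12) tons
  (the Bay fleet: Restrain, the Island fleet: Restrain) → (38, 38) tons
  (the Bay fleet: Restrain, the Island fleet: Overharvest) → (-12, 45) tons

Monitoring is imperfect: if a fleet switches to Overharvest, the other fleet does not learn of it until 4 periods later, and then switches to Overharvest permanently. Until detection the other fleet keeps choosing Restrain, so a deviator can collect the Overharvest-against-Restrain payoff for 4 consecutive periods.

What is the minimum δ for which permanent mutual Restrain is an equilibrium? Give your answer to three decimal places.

Deviating for the 4 undetected periods gains 45−38 = 7 per period over cooperation, then loses 38−4 = 34 per period forever once punishment starts.
Gain: 7(1 + δ + … + δ^3); loss: 34·δ^4/(1−δ).
No profitable deviation ⇔ 7(1−δ^4) ≤ 34·δ^4, i.e. δ^4 ≥ 7/(7+34) = 7/41.
Hence δ ≥ (7/41)^(1/4) ≈ 0.643.

0.643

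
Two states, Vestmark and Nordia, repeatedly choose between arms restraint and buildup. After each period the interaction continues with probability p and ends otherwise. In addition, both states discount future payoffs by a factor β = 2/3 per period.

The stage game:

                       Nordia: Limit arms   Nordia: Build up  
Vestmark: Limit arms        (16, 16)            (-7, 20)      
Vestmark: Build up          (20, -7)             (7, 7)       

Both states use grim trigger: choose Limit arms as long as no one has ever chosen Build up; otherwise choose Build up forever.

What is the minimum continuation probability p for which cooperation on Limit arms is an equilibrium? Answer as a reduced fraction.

With continuation probability p and discount β, the effective per-period discount factor is βp.
Grim-trigger IC: βp ≥ (20−16)/(20−7) = 4/13.
So p ≥ (4/13)/(2/3) = 6/13.

6/13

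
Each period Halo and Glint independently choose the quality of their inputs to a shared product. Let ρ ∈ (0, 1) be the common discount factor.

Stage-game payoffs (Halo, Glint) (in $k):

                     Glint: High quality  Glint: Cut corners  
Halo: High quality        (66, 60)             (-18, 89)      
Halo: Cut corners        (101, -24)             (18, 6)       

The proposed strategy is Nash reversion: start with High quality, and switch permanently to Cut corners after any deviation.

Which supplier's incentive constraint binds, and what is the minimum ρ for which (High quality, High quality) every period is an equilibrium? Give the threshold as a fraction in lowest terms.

Halo: cooperation gives 66 each period; deviation gives 101 once then 18 forever.
  66/(1−ρ) ≥ 101 + 18ρ/(1−ρ) ⇒ ρ ≥ 35/83.
Glint: cooperation gives 60 each period; deviation gives 89 once then 6 forever.
  ρ ≥ 29/83.
Both must hold, so the binding constraint is Halo's: ρ ≥ 35/83.

Halo; ρ ≥ 35/83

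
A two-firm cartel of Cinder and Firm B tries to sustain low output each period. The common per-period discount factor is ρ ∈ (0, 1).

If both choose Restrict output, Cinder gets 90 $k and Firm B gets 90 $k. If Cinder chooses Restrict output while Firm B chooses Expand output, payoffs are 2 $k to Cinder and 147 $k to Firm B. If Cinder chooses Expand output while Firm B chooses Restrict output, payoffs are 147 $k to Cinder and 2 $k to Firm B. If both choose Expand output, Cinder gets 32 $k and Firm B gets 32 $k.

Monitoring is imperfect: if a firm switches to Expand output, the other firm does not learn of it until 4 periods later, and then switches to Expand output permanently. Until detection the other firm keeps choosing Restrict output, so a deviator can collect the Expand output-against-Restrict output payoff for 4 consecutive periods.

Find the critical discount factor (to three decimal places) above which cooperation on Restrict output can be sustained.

0.839

A deviator earns 147 for 4 periods, then 32 forever; cooperating earns 90 forever. Multiplying the IC by (1−ρ):
90 ≥ 147(1−ρ^4) + 32ρ^4, so 115·ρ^4 ≥ 57 and ρ^4 ≥ 57/115.
ρ ≥ (57/115)^(1/4) ≈ 0.839.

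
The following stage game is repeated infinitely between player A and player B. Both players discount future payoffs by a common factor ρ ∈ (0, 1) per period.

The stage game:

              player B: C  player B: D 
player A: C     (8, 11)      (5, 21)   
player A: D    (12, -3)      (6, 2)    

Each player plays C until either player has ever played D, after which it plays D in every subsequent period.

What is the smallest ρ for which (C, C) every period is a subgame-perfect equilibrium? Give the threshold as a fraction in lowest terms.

2/3

For player A: deviation gain 12−8 = 4, per-period punishment loss 8−6 = 2. IC gives ρ ≥ 4/6 = 2/3.
For player B: gain 10, loss 9 per period, so ρ ≥ 10/19.
The tighter constraint is player A's, so cooperation needs ρ ≥ 2/3.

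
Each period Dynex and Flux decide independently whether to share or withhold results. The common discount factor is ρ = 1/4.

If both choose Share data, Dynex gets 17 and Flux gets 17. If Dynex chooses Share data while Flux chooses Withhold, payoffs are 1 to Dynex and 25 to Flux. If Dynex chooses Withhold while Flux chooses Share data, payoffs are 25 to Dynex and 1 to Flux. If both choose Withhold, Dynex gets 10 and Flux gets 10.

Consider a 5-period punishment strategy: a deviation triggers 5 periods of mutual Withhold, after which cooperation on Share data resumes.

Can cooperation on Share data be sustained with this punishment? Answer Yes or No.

Comparing payoff streams over the 6 periods until play realigns: cooperate → 17(1+ρ+…+ρ^5); deviate → 25 + 10(ρ+…+ρ^5).
Cooperation is sustained iff (17−10)(ρ+…+ρ^5) ≥ 25−17.
ρ+…+ρ^5 = 1/4·(1−(1/4)^5)/(1−1/4) = 0.3330, and (25−17)/(17−10) = 1.1429.
0.3330 < 1.1429, so cooperation is not sustainable.

No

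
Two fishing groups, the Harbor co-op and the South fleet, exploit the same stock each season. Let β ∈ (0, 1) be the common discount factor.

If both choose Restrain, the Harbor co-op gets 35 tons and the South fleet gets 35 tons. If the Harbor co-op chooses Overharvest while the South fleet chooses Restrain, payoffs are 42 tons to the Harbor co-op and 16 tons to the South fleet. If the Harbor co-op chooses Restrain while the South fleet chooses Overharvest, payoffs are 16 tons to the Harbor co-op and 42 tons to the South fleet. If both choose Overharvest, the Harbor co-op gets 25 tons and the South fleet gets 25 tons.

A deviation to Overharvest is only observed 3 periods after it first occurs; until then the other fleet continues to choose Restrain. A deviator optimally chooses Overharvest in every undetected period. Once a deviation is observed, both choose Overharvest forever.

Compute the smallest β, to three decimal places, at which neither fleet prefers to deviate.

The best deviation is to choose Overharvest for all 3 undetected periods, earning 42 each, then 25 forever once detected.
Deviation value: 42(1−β^3)/(1−β) + 25β^3/(1−β); cooperation value: 35/(1−β).
IC: 35 ≥ 42(1−β^3) + 25β^3 = 42 − 17β^3.
So β^3 ≥ 7/17, giving β ≥ (7/17)^(1/3) ≈ 0.744.

0.744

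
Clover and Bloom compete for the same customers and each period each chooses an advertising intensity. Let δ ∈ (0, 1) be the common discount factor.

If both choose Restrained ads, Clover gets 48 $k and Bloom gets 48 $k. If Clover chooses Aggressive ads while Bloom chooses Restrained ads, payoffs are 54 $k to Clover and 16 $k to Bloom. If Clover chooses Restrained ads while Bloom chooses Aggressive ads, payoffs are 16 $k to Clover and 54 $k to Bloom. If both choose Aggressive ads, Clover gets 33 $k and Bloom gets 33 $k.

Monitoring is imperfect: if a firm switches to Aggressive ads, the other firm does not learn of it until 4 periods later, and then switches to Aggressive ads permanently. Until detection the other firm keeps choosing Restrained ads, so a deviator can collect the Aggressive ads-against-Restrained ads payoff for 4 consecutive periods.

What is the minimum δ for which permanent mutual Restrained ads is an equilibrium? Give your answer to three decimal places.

0.731

A deviator earns 54 for 4 periods, then 33 forever; cooperating earns 48 forever. Multiplying the IC by (1−δ):
48 ≥ 54(1−δ^4) + 33δ^4, so 21·δ^4 ≥ 6 and δ^4 ≥ 2/7.
δ ≥ (2/7)^(1/4) ≈ 0.731.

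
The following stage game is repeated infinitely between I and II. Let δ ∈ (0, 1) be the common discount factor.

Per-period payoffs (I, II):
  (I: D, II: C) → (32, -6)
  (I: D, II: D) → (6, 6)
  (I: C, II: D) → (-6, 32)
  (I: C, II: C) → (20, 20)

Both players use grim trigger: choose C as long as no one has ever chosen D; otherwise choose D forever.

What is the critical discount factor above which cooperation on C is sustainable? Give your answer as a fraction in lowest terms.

20/(1−δ) ≥ 32 + 6δ/(1−δ)
20 ≥ 32 − 26δ
δ ≥ 12/26 = 6/13.

6/13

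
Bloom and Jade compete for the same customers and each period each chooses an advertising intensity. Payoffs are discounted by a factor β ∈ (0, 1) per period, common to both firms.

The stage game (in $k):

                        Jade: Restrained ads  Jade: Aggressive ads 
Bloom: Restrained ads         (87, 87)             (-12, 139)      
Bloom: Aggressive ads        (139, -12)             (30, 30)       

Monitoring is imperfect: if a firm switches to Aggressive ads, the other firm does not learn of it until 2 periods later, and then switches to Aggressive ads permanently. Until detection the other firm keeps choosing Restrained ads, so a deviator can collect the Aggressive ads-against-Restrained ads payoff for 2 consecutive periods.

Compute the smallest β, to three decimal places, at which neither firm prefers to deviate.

The best deviation is to choose Aggressive ads for all 2 undetected periods, earning 139 each, then 30 forever once detected.
Deviation value: 139(1−β^2)/(1−β) + 30β^2/(1−β); cooperation value: 87/(1−β).
IC: 87 ≥ 139(1−β^2) + 30β^2 = 139 − 109β^2.
So β^2 ≥ 52/109, giving β ≥ (52/109)^(1/2) ≈ 0.691.

0.691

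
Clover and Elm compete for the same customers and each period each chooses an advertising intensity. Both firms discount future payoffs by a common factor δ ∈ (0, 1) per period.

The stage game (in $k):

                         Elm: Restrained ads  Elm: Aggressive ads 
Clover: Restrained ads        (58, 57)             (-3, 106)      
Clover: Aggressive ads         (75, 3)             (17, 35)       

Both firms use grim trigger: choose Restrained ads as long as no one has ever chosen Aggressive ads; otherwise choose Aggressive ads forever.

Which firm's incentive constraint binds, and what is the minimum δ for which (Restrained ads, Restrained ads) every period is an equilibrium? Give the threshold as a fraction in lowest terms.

Elm; δ ≥ 49/71

Clover: cooperation gives 58 each period; deviation gives 75 once then 17 forever.
  58/(1−δ) ≥ 75 + 17δ/(1−δ) ⇒ δ ≥ 17/58.
Elm: cooperation gives 57 each period; deviation gives 106 once then 35 forever.
  δ ≥ 49/71.
Both must hold, so the binding constraint is Elm's: δ ≥ 49/71.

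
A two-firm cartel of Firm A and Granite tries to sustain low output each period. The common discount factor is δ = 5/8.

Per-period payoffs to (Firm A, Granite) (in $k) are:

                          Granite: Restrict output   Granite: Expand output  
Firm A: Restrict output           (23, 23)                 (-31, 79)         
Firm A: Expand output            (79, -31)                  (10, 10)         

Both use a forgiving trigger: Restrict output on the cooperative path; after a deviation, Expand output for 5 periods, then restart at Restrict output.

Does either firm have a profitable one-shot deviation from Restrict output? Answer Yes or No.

IC: δ+…+δ^5 ≥ (79−23)/(23−10) = 56/13.
At δ = 5/8: partial sum = 1.5077 < 4.3077. Cooperation not sustainable.

Yes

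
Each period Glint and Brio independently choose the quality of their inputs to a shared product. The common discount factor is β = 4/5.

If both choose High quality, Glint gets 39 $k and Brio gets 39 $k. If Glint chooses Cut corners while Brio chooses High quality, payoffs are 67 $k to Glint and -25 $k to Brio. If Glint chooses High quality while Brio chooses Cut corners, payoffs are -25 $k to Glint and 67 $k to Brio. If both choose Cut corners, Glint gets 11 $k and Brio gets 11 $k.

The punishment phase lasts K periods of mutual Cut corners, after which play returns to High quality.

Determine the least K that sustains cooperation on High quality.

2

No profitable deviation requires (39−11)(β+…+β^K) ≥ 67−39, i.e. β+…+β^K ≥ 1 ≈ 1.0000.
With β = 4/5, the partial sums are K=1: 0.8000, K=2: 1.4400.
K = 2 is the first length at which the sum reaches 1.0000.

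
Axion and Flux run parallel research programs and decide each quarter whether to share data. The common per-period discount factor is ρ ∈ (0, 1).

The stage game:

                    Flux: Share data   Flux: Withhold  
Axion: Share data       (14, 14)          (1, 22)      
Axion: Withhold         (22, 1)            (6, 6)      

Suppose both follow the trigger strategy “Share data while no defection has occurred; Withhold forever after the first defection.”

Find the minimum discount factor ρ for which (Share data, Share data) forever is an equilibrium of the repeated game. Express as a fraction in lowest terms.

One-period gain from deviating is 22 − 14 = 8. The loss is 14 − 6 = 8 in every subsequent period, with present value 8·ρ/(1−ρ).
Deviation is unprofitable when 8·ρ/(1−ρ) ≥ 8, i.e. ρ/(1−ρ) ≥ 1.
Equivalently ρ ≥ 8/(8+8) = 1/2.

1/2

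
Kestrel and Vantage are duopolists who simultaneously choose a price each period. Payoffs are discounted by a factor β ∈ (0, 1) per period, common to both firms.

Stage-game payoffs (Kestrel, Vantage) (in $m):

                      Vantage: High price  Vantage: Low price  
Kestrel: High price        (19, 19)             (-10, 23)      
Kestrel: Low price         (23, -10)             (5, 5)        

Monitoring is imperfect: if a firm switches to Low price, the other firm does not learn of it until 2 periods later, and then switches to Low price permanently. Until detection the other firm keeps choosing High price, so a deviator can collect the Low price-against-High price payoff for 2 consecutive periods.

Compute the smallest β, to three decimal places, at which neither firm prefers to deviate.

A deviator earns 23 for 2 periods, then 5 forever; cooperating earns 19 forever. Multiplying the IC by (1−β):
19 ≥ 23(1−β^2) + 5β^2, so 18·β^2 ≥ 4 and β^2 ≥ 2/9.
β ≥ (2/9)^(1/2) ≈ 0.471.

0.471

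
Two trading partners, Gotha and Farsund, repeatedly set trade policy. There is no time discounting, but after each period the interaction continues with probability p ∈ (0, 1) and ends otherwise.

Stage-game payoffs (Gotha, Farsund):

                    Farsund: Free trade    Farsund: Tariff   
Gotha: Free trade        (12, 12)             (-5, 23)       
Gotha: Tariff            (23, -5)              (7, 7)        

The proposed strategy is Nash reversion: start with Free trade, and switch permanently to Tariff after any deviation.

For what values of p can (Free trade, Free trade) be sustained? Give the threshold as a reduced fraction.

Expected cooperation value is 12 + p·12 + p²·12 + … = 12/(1−p); deviation gives 23 + p·7/(1−p).
12 ≥ 23(1−p) + 7p ⇒ 16p ≥ 11 ⇒ p ≥ 11/16.

11/16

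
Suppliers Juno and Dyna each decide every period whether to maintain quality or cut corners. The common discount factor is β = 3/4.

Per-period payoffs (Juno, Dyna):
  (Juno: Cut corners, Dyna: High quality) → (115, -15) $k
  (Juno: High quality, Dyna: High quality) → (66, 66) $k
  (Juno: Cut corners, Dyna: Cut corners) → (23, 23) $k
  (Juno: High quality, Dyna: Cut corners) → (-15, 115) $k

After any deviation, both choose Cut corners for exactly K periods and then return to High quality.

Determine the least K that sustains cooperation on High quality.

Need Σ_{k=1}^{K} β^k ≥ (115−66)/(66−23) = 1.1395 at β = 3/4.
At K = 1 the sum is 0.7500 < 1.1395; at K = 2 it is 1.3125 ≥ 1.1395.
So the minimum punishment length is K = 2.

2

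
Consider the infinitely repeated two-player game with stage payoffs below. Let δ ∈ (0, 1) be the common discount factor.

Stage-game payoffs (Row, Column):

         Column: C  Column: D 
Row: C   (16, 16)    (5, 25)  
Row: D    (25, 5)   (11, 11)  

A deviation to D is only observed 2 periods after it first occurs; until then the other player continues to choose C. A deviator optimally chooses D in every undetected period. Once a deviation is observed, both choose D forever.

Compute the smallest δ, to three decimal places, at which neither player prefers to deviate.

The best deviation is to choose D for all 2 undetected periods, earning 25 each, then 11 forever once detected.
Deviation value: 25(1−δ^2)/(1−δ) + 11δ^2/(1−δ); cooperation value: 16/(1−δ).
IC: 16 ≥ 25(1−δ^2) + 11δ^2 = 25 − 14δ^2.
So δ^2 ≥ 9/14, giving δ ≥ (9/14)^(1/2) ≈ 0.802.

0.802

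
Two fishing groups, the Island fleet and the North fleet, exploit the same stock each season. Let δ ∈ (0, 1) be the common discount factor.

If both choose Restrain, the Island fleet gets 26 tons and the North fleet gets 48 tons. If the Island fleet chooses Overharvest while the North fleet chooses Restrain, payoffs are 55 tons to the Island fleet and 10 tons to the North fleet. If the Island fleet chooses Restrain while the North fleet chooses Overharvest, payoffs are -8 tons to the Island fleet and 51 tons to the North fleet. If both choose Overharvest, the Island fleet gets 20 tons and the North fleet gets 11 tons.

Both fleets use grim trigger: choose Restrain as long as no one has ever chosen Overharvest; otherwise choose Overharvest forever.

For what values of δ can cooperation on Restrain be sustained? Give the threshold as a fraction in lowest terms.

For the Island fleet: deviation gain 55−26 = 29, per-period punishment loss 26−20 = 6. IC gives δ ≥ 29/35.
For the North fleet: gain 3, loss 37 per period, so δ ≥ 3/40.
The tighter constraint is the Island fleet's, so cooperation needs δ ≥ 29/35.

29/35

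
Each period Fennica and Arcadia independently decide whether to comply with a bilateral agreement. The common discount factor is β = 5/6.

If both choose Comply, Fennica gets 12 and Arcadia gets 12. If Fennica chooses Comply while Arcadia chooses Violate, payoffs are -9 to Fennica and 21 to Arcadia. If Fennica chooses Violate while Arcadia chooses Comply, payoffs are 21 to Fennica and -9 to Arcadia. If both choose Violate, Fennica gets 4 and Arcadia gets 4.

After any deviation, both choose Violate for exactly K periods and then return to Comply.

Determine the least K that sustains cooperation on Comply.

No profitable deviation requires (12−4)(β+…+β^K) ≥ 21−12, i.e. β+…+β^K ≥ 9/8 ≈ 1.1250.
With β = 5/6, the partial sums are K=1: 0.8333, K=2: 1.5278.
K = 2 is the first length at which the sum reaches 1.1250.

2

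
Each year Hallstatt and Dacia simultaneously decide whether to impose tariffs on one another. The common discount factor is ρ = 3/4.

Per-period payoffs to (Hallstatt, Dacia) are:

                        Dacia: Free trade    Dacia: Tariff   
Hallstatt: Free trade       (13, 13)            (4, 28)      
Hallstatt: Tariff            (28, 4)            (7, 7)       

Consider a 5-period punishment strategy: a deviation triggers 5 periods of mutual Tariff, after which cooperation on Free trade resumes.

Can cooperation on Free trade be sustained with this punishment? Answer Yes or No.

No

IC: ρ+…+ρ^5 ≥ (28−13)/(13−7) = 5/2.
At ρ = 3/4: partial sum = 2.2881 < 2.5000. Cooperation not sustainable.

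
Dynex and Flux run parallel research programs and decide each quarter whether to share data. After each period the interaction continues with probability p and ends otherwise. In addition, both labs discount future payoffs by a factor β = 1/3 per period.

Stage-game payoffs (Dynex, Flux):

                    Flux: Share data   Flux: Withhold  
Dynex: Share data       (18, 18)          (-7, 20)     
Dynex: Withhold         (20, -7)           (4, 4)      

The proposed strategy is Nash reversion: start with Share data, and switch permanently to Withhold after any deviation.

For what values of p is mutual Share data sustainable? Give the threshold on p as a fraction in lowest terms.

With continuation probability p and discount β, the effective per-period discount factor is βp.
Grim-trigger IC: βp ≥ (20−18)/(20−4) = 1/8.
So p ≥ (1/8)/(1/3) = 3/8.

3/8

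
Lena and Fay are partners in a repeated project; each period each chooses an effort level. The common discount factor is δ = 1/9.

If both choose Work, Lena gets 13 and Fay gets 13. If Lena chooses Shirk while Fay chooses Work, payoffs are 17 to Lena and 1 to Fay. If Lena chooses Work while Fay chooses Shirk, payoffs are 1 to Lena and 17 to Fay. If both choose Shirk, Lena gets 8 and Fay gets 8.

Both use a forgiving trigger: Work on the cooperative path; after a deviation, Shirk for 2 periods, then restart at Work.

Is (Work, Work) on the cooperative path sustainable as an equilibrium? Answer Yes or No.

Comparing payoff streams over the 3 periods until play realigns: cooperate → 13(1+δ+…+δ^2); deviate → 17 + 8(δ+…+δ^2).
Cooperation is sustained iff (13−8)(δ+…+δ^2) ≥ 17−13.
δ+…+δ^2 = 1/9·(1−(1/9)^2)/(1−1/9) = 0.1235, and (17−13)/(13−8) = 0.8000.
0.1235 < 0.8000, so cooperation is not sustainable.

No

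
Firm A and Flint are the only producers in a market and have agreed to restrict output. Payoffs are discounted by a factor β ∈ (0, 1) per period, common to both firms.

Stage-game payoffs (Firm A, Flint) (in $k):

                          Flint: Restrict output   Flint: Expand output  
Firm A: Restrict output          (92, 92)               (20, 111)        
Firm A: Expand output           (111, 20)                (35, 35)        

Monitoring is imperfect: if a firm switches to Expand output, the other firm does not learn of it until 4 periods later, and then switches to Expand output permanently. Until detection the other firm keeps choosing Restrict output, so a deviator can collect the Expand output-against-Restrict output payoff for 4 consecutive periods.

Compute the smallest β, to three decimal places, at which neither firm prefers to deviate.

0.707

A deviator earns 111 for 4 periods, then 35 forever; cooperating earns 92 forever. Multiplying the IC by (1−β):
92 ≥ 111(1−β^4) + 35β^4, so 76·β^4 ≥ 19 and β^4 ≥ 1/4.
β ≥ (1/4)^(1/4) ≈ 0.707.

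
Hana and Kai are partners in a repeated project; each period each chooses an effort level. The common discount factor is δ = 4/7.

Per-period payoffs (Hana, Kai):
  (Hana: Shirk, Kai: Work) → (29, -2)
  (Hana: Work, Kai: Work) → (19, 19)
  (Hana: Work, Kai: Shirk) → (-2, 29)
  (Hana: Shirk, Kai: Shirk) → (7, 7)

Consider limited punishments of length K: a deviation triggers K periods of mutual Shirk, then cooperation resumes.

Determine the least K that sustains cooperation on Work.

Need Σ_{k=1}^{K} δ^k ≥ (29−19)/(19−7) = 0.8333 at δ = 4/7.
At K = 1 the sum is 0.5714 < 0.8333; at K = 2 it is 0.8980 ≥ 0.8333.
So the minimum punishment length is K = 2.

2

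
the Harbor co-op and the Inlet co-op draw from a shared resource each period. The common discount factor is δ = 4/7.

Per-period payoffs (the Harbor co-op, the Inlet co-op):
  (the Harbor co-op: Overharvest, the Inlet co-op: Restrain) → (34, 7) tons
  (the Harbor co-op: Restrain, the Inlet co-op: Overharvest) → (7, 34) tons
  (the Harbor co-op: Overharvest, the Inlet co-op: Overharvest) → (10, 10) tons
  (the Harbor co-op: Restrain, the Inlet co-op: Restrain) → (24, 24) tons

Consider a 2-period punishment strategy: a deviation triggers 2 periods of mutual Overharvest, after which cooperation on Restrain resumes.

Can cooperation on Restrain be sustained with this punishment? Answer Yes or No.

Yes

Comparing payoff streams over the 3 periods until play realigns: cooperate → 24(1+δ+…+δ^2); deviate → 34 + 10(δ+…+δ^2).
Cooperation is sustained iff (24−10)(δ+…+δ^2) ≥ 34−24.
δ+…+δ^2 = 4/7·(1−(4/7)^2)/(1−4/7) = 0.8980, and (34−24)/(24−10) = 0.7143.
0.8980 ≥ 0.7143, so cooperation is sustainable.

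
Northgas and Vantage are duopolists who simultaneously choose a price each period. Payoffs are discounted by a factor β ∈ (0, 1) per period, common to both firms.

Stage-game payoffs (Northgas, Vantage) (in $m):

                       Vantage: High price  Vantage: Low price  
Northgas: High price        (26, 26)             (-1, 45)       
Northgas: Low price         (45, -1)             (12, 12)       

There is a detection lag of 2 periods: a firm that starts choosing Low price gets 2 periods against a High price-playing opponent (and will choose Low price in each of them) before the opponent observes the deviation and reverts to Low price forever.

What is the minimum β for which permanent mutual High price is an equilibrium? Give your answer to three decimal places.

Deviating for the 2 undetected periods gains 45−26 = 19 per period over cooperation, then loses 26−12 = 14 per period forever once punishment starts.
Gain: 19(1 + β + … + β^1); loss: 14·β^2/(1−β).
No profitable deviation ⇔ 19(1−β^2) ≤ 14·β^2, i.e. β^2 ≥ 19/(19+14) = 19/33.
Hence β ≥ (19/33)^(1/2) ≈ 0.759.

0.759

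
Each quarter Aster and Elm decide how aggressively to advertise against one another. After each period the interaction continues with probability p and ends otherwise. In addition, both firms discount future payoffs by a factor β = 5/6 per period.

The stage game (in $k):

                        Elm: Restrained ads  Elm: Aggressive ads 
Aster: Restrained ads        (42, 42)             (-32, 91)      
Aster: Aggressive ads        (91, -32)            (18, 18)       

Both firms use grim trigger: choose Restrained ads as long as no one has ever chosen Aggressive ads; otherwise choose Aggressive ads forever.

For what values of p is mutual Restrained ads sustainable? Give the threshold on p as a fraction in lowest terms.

Expected continuation weight on next period's payoff is β·p = 5/6·p, which plays the role of the discount factor.
Cooperation requires 5/6·p ≥ (91−42)/(91−18) = 49/73, hence p ≥ 294/365.

294/365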